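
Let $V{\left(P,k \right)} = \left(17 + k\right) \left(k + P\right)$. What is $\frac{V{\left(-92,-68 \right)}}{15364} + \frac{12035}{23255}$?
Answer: $\frac{18733327}{17864491} \approx 1.0486$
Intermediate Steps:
$V{\left(P,k \right)} = \left(17 + k\right) \left(P + k\right)$
$\frac{V{\left(-92,-68 \right)}}{15364} + \frac{12035}{23255} = \frac{\left(-68\right)^{2} + 17 \left(-92\right) + 17 \left(-68\right) - -6256}{15364} + \frac{12035}{23255} = \left(4624 - 1564 - 1156 + 6256\right) \frac{1}{15364} + 12035 \cdot \frac{1}{23255} = 8160 \cdot \frac{1}{15364} + \frac{2407}{4651} = \frac{2040}{3841} + \frac{2407}{4651} = \frac{18733327}{17864491}$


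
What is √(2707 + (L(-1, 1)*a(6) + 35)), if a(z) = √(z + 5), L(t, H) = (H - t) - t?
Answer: √(2742 + 3*√11) ≈ 52.459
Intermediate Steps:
L(t, H) = H - 2*t
a(z) = √(5 + z)
√(2707 + (L(-1, 1)*a(6) + 35)) = √(2707 + ((1 - 2*(-1))*√(5 + 6) + 35)) = √(2707 + ((1 + 2)*√11 + 35)) = √(2707 + (3*√11 + 35)) = √(2707 + (35 + 3*√11)) = √(2742 + 3*√11)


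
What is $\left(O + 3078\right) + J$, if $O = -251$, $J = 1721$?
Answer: $4548$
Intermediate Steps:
$\left(O + 3078\right) + J = \left(-251 + 3078\right) + 1721 = 2827 + 1721 = 4548$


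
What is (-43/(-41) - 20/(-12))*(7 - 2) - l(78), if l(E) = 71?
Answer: -7063/123 ≈ -57.423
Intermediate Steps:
(-43/(-41) - 20/(-12))*(7 - 2) - l(78) = (-43/(-41) - 20/(-12))*(7 - 2) - 1*71 = (-43*(-1/41) - 20*(-1/12))*5 - 71 = (43/41 + 5/3)*5 - 71 = (334/123)*5 - 71 = 1670/123 - 71 = -7063/123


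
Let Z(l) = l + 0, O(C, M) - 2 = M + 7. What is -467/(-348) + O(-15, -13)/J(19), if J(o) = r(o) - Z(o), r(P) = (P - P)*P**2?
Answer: 10265/6612 ≈ 1.5525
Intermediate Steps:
O(C, M) = 9 + M (O(C, M) = 2 + (M + 7) = 2 + (7 + M) = 9 + M)
r(P) = 0 (r(P) = 0*P**2 = 0)
Z(l) = l
J(o) = -o (J(o) = 0 - o = -o)
-467/(-348) + O(-15, -13)/J(19) = -467/(-348) + (9 - 13)/((-1*19)) = -467*(-1/348) - 4/(-19) = 467/348 - 4*(-1/19) = 467/348 + 4/19 = 10265/6612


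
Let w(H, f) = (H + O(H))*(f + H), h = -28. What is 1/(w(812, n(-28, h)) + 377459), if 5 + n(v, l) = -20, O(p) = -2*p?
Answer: -1/261585 ≈ -3.8228e-6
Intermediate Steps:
n(v, l) = -25 (n(v, l) = -5 - 20 = -25)
w(H, f) = -H*(H + f) (w(H, f) = (H - 2*H)*(f + H) = (-H)*(H + f) = -H*(H + f))
1/(w(812, n(-28, h)) + 377459) = 1/(812*(-1*812 - 1*(-25)) + 377459) = 1/(812*(-812 + 25) + 377459) = 1/(812*(-787) + 377459) = 1/(-639044 + 377459) = 1/(-261585) = -1/261585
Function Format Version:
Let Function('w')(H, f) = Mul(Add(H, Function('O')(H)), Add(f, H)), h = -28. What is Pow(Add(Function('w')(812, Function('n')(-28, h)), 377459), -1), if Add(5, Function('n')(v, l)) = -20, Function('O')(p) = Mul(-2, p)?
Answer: Rational(-1, 261585) ≈ -3.8228e-6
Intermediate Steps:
Function('n')(v, l) = -25 (Function('n')(v, l) = Add(-5, -20) = -25)
Function('w')(H, f) = Mul(-1, H, Add(H, f)) (Function('w')(H, f) = Mul(Add(H, Mul(-2, H)), Add(f, H)) = Mul(Mul(-1, H), Add(H, f)) = Mul(-1, H, Add(H, f)))
Pow(Add(Function('w')(812, Function('n')(-28, h)), 377459), -1) = Pow(Add(Mul(812, Add(Mul(-1, 812), Mul(-1, -25))), 377459), -1) = Pow(Add(Mul(812, Add(-812, 25)), 377459), -1) = Pow(Add(Mul(812, -787), 377459), -1) = Pow(Add(-639044, 377459), -1) = Pow(-261585, -1) = Rational(-1, 261585)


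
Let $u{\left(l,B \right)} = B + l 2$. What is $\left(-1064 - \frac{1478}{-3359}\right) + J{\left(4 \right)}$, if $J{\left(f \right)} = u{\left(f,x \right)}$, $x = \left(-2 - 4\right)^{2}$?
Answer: $- \frac{3424702}{3359} \approx -1019.6$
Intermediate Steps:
$x = 36$ ($x = \left(-6\right)^{2} = 36$)
$u{\left(l,B \right)} = B + 2 l$
$J{\left(f \right)} = 36 + 2 f$
$\left(-1064 - \frac{1478}{-3359}\right) + J{\left(4 \right)} = \left(-1064 - \frac{1478}{-3359}\right) + \left(36 + 2 \cdot 4\right) = \left(-1064 - - \frac{1478}{3359}\right) + \left(36 + 8\right) = \left(-1064 + \frac{1478}{3359}\right) + 44 = - \frac{3572498}{3359} + 44 = - \frac{3424702}{3359}$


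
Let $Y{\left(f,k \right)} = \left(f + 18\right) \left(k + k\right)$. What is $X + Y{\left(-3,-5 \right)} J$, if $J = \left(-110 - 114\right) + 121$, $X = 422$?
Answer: $15872$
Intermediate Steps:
$Y{\left(f,k \right)} = 2 k \left(18 + f\right)$ ($Y{\left(f,k \right)} = \left(18 + f\right) 2 k = 2 k \left(18 + f\right)$)
$J = -103$ ($J = -224 + 121 = -103$)
$X + Y{\left(-3,-5 \right)} J = 422 + 2 \left(-5\right) \left(18 - 3\right) \left(-103\right) = 422 + 2 \left(-5\right) 15 \left(-103\right) = 422 - -15450 = 422 + 15450 = 15872$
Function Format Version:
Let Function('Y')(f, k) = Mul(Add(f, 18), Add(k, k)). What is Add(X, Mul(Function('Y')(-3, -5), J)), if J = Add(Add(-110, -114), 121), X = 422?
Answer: 15872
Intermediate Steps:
Function('Y')(f, k) = Mul(2, k, Add(18, f)) (Function('Y')(f, k) = Mul(Add(18, f), Mul(2, k)) = Mul(2, k, Add(18, f)))
J = -103 (J = Add(-224, 121) = -103)
Add(X, Mul(Function('Y')(-3, -5), J)) = Add(422, Mul(Mul(2, -5, Add(18, -3)), -103)) = Add(422, Mul(Mul(2, -5, 15), -103)) = Add(422, Mul(-150, -103)) = Add(422, 15450) = 15872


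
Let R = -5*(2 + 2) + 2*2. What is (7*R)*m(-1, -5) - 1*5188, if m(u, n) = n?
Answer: -4628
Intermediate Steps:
R = -16 (R = -5*4 + 4 = -20 + 4 = -16)
(7*R)*m(-1, -5) - 1*5188 = (7*(-16))*(-5) - 1*5188 = -112*(-5) - 5188 = 560 - 5188 = -4628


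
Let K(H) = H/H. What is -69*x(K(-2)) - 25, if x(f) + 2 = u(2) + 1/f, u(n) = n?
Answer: -94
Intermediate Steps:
K(H) = 1
x(f) = 1/f (x(f) = -2 + (2 + 1/f) = 1/f)
-69*x(K(-2)) - 25 = -69/1 - 25 = -69*1 - 25 = -69 - 25 = -94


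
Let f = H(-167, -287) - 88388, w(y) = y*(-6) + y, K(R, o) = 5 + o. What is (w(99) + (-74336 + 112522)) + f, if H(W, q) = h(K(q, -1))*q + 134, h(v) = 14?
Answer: -54581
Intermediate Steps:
H(W, q) = 134 + 14*q (H(W, q) = 14*q + 134 = 134 + 14*q)
w(y) = -5*y (w(y) = -6*y + y = -5*y)
f = -92272 (f = (134 + 14*(-287)) - 88388 = (134 - 4018) - 88388 = -3884 - 88388 = -92272)
(w(99) + (-74336 + 112522)) + f = (-5*99 + (-74336 + 112522)) - 92272 = (-495 + 38186) - 92272 = 37691 - 92272 = -54581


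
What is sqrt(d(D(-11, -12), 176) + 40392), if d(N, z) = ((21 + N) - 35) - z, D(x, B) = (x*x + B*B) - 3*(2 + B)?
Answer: sqrt(40497) ≈ 201.24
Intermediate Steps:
D(x, B) = -6 + B**2 + x**2 - 3*B (D(x, B) = (x**2 + B**2) + (-6 - 3*B) = (B**2 + x**2) + (-6 - 3*B) = -6 + B**2 + x**2 - 3*B)
d(N, z) = -14 + N - z (d(N, z) = (-14 + N) - z = -14 + N - z)
sqrt(d(D(-11, -12), 176) + 40392) = sqrt((-14 + (-6 + (-12)**2 + (-11)**2 - 3*(-12)) - 1*176) + 40392) = sqrt((-14 + (-6 + 144 + 121 + 36) - 176) + 40392) = sqrt((-14 + 295 - 176) + 40392) = sqrt(105 + 40392) = sqrt(40497)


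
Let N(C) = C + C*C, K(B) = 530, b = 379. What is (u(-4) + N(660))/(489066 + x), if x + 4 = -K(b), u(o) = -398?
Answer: 217931/244266 ≈ 0.89219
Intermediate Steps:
N(C) = C + C**2
x = -534 (x = -4 - 1*530 = -4 - 530 = -534)
(u(-4) + N(660))/(489066 + x) = (-398 + 660*(1 + 660))/(489066 - 534) = (-398 + 660*661)/488532 = (-398 + 436260)*(1/488532) = 435862*(1/488532) = 217931/244266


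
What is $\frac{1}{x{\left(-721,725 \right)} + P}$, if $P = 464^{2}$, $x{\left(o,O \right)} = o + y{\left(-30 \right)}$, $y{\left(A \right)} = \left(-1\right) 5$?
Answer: $\frac{1}{214570} \approx 4.6605 \cdot 10^{-6}$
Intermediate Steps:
$y{\left(A \right)} = -5$
$x{\left(o,O \right)} = -5 + o$ ($x{\left(o,O \right)} = o - 5 = -5 + o$)
$P = 215296$
$\frac{1}{x{\left(-721,725 \right)} + P} = \frac{1}{\left(-5 - 721\right) + 215296} = \frac{1}{-726 + 215296} = \frac{1}{214570}$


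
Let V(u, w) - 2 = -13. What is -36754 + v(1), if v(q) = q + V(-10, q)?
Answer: -36764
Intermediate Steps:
V(u, w) = -11 (V(u, w) = 2 - 13 = -11)
v(q) = -11 + q (v(q) = q - 11 = -11 + q)
-36754 + v(1) = -36754 + (-11 + 1) = -36754 - 10 = -36764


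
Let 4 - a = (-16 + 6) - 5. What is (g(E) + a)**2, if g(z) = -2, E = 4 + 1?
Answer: 289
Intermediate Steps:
E = 5
a = 19 (a = 4 - ((-16 + 6) - 5) = 4 - (-10 - 5) = 4 - 1*(-15) = 4 + 15 = 19)
(g(E) + a)**2 = (-2 + 19)**2 = 17**2 = 289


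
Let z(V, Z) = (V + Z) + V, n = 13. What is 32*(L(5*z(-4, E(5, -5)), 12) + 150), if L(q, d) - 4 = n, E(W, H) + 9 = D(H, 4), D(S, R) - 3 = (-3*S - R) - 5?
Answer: 5344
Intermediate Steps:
D(S, R) = -2 - R - 3*S (D(S, R) = 3 + ((-3*S - R) - 5) = 3 + ((-R - 3*S) - 5) = 3 + (-5 - R - 3*S) = -2 - R - 3*S)
E(W, H) = -15 - 3*H (E(W, H) = -9 + (-2 - 1*4 - 3*H) = -9 + (-2 - 4 - 3*H) = -9 + (-6 - 3*H) = -15 - 3*H)
z(V, Z) = Z + 2*V
L(q, d) = 17 (L(q, d) = 4 + 13 = 17)
32*(L(5*z(-4, E(5, -5)), 12) + 150) = 32*(17 + 150) = 32*167 = 5344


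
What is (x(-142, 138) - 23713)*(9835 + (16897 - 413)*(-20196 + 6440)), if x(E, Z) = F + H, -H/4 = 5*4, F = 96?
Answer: 5373154203093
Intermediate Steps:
H = -80 (H = -20*4 = -4*20 = -80)
x(E, Z) = 16 (x(E, Z) = 96 - 80 = 16)
(x(-142, 138) - 23713)*(9835 + (16897 - 413)*(-20196 + 6440)) = (16 - 23713)*(9835 + (16897 - 413)*(-20196 + 6440)) = -23697*(9835 + 16484*(-13756)) = -23697*(9835 - 226753904) = -23697*(-226744069) = 5373154203093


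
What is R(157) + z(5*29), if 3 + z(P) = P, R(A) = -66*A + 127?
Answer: -10093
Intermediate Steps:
R(A) = 127 - 66*A
z(P) = -3 + P
R(157) + z(5*29) = (127 - 66*157) + (-3 + 5*29) = (127 - 10362) + (-3 + 145) = -10235 + 142 = -10093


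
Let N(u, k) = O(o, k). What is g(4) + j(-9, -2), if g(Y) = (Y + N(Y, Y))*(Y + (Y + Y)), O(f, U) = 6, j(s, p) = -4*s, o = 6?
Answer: 156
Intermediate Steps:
N(u, k) = 6
g(Y) = 3*Y*(6 + Y) (g(Y) = (Y + 6)*(Y + (Y + Y)) = (6 + Y)*(Y + 2*Y) = (6 + Y)*(3*Y) = 3*Y*(6 + Y))
g(4) + j(-9, -2) = 3*4*(6 + 4) - 4*(-9) = 3*4*10 + 36 = 120 + 36 = 156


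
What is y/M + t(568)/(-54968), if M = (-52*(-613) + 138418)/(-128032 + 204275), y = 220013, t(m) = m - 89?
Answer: 461028974868543/4680360296 ≈ 98503.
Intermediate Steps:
t(m) = -89 + m
M = 170294/76243 (M = (31876 + 138418)/76243 = 170294*(1/76243) = 170294/76243 ≈ 2.2336)
y/M + t(568)/(-54968) = 220013/(170294/76243) + (-89 + 568)/(-54968) = 220013*(76243/170294) + 479*(-1/54968) = 16774451159/170294 - 479/54968 = 461028974868543/4680360296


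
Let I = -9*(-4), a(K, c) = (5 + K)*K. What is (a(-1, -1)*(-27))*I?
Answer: 3888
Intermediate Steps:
a(K, c) = K*(5 + K)
I = 36
(a(-1, -1)*(-27))*I = (-(5 - 1)*(-27))*36 = (-1*4*(-27))*36 = -4*(-27)*36 = 108*36 = 3888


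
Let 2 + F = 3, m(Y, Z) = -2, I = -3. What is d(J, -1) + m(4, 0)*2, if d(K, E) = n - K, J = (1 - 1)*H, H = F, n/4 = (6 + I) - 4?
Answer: -8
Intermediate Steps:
F = 1 (F = -2 + 3 = 1)
n = -4 (n = 4*((6 - 3) - 4) = 4*(3 - 4) = 4*(-1) = -4)
H = 1
J = 0 (J = (1 - 1)*1 = 0*1 = 0)
d(K, E) = -4 - K
d(J, -1) + m(4, 0)*2 = (-4 - 1*0) - 2*2 = (-4 + 0) - 4 = -4 - 4 = -8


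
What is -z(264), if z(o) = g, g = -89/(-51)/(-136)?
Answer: 89/6936 ≈ 0.012832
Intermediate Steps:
g = -89/6936 (g = -89*(-1/51)*(-1/136) = (89/51)*(-1/136) = -89/6936 ≈ -0.012832)
z(o) = -89/6936
-z(264) = -1*(-89/6936) = 89/6936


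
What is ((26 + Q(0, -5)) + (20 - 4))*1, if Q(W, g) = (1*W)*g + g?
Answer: 37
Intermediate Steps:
Q(W, g) = g + W*g (Q(W, g) = W*g + g = g + W*g)
((26 + Q(0, -5)) + (20 - 4))*1 = ((26 - 5*(1 + 0)) + (20 - 4))*1 = ((26 - 5*1) + 16)*1 = ((26 - 5) + 16)*1 = (21 + 16)*1 = 37*1 = 37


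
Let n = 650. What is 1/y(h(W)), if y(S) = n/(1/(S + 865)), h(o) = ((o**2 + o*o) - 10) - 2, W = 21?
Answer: 1/1127750 ≈ 8.8672e-7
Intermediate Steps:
h(o) = -12 + 2*o**2 (h(o) = ((o**2 + o**2) - 10) - 2 = (2*o**2 - 10) - 2 = (-10 + 2*o**2) - 2 = -12 + 2*o**2)
y(S) = 562250 + 650*S (y(S) = 650/(1/(S + 865)) = 650/(1/(865 + S)) = 650*(865 + S) = 562250 + 650*S)
1/y(h(W)) = 1/(562250 + 650*(-12 + 2*21**2)) = 1/(562250 + 650*(-12 + 2*441)) = 1/(562250 + 650*(-12 + 882)) = 1/(562250 + 650*870) = 1/(562250 + 565500) = 1/1127750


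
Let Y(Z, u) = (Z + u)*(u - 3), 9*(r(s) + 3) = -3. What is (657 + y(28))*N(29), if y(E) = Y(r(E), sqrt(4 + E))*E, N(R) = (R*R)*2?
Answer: 3083106 - 3579296*sqrt(2)/3 ≈ 1.3958e+6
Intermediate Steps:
r(s) = -10/3 (r(s) = -3 + (1/9)*(-3) = -3 - 1/3 = -10/3)
Y(Z, u) = (-3 + u)*(Z + u) (Y(Z, u) = (Z + u)*(-3 + u) = (-3 + u)*(Z + u))
N(R) = 2*R**2 (N(R) = R**2*2 = 2*R**2)
y(E) = E*(14 + E - 19*sqrt(4 + E)/3) (y(E) = ((sqrt(4 + E))**2 - 3*(-10/3) - 3*sqrt(4 + E) - 10*sqrt(4 + E)/3)*E = ((4 + E) + 10 - 3*sqrt(4 + E) - 10*sqrt(4 + E)/3)*E = (14 + E - 19*sqrt(4 + E)/3)*E = E*(14 + E - 19*sqrt(4 + E)/3))
(657 + y(28))*N(29) = (657 + (1/3)*28*(42 - 19*sqrt(4 + 28) + 3*28))*(2*29**2) = (657 + (1/3)*28*(42 - 76*sqrt(2) + 84))*(2*841) = (657 + (1/3)*28*(42 - 76*sqrt(2) + 84))*1682 = (657 + (1/3)*28*(126 - 76*sqrt(2)))*1682 = (657 + (1176 - 2128*sqrt(2)/3))*1682 = (1833 - 2128*sqrt(2)/3)*1682 = 3083106 - 3579296*sqrt(2)/3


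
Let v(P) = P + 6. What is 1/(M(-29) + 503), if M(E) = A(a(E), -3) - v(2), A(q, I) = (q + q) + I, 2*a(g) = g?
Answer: 1/463 ≈ 0.0021598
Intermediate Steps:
a(g) = g/2
A(q, I) = I + 2*q (A(q, I) = 2*q + I = I + 2*q)
v(P) = 6 + P
M(E) = -11 + E (M(E) = (-3 + 2*(E/2)) - (6 + 2) = (-3 + E) - 1*8 = (-3 + E) - 8 = -11 + E)
1/(M(-29) + 503) = 1/((-11 - 29) + 503) = 1/(-40 + 503) = 1/463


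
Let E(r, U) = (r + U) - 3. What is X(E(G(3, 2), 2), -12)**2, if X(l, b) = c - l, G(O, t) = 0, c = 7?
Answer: 64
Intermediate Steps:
E(r, U) = -3 + U + r (E(r, U) = (U + r) - 3 = -3 + U + r)
X(l, b) = 7 - l
X(E(G(3, 2), 2), -12)**2 = (7 - (-3 + 2 + 0))**2 = (7 - 1*(-1))**2 = (7 + 1)**2 = 8**2 = 64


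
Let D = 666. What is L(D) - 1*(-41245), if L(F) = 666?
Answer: 41911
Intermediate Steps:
L(D) - 1*(-41245) = 666 - 1*(-41245) = 666 + 41245 = 41911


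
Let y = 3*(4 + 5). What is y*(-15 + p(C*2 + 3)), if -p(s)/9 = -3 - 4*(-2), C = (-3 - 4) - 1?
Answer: -1620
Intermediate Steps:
C = -8 (C = -7 - 1 = -8)
p(s) = -45 (p(s) = -9*(-3 - 4*(-2)) = -9*(-3 + 8) = -9*5 = -45)
y = 27 (y = 3*9 = 27)
y*(-15 + p(C*2 + 3)) = 27*(-15 - 45) = 27*(-60) = -1620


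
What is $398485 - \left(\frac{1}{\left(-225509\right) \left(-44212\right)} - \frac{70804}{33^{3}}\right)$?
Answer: $\frac{142777569752005545155}{358299217841796} \approx 3.9849 \cdot 10^{5}$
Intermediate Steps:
$398485 - \left(\frac{1}{\left(-225509\right) \left(-44212\right)} - \frac{70804}{33^{3}}\right) = 398485 - \left(\left(- \frac{1}{225509}\right) \left(- \frac{1}{44212}\right) - \frac{70804}{35937}\right) = 398485 - \left(\frac{1}{9970203908} - \frac{70804}{35937}\right) = 398485 - - \frac{705930317466095}{358299217841796} = 398485 + \frac{705930317466095}{358299217841796} = \frac{142777569752005545155}{358299217841796}$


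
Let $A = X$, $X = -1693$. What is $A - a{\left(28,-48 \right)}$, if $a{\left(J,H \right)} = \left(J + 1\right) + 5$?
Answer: $-1727$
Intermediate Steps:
$a{\left(J,H \right)} = 6 + J$ ($a{\left(J,H \right)} = \left(1 + J\right) + 5 = 6 + J$)
$A = -1693$
$A - a{\left(28,-48 \right)} = -1693 - \left(6 + 28\right) = -1693 - 34 = -1727$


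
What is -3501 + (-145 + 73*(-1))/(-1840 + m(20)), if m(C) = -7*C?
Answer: -3465881/990 ≈ -3500.9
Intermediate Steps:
-3501 + (-145 + 73*(-1))/(-1840 + m(20)) = -3501 + (-145 + 73*(-1))/(-1840 - 7*20) = -3501 + (-145 - 73)/(-1840 - 140) = -3501 - 218/(-1980) = -3501 - 218*(-1/1980) = -3501 + 109/990 = -3465881/990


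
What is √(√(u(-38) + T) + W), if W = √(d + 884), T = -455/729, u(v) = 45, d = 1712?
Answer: √(15*√1294 + 162*√649)/9 ≈ 7.5903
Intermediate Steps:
T = -455/729 (T = -455*1/729 = -455/729 ≈ -0.62414)
W = 2*√649 (W = √(1712 + 884) = √2596 = 2*√649 ≈ 50.951)
√(√(u(-38) + T) + W) = √(√(45 - 455/729) + 2*√649) = √(√(32350/729) + 2*√649) = √(5*√1294/27 + 2*√649) = √(2*√649 + 5*√1294/27)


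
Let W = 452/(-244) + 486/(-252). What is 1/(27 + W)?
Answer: 854/19829 ≈ 0.043068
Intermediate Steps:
W = -3229/854 (W = 452*(-1/244) + 486*(-1/252) = -113/61 - 27/14 = -3229/854 ≈ -3.7810)
1/(27 + W) = 1/(27 - 3229/854) = 1/(19829/854) = 854/19829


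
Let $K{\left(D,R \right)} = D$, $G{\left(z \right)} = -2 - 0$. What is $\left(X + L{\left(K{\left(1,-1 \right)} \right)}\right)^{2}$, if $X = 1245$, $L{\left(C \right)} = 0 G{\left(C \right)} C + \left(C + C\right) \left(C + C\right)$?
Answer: $1560001$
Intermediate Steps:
$G{\left(z \right)} = -2$ ($G{\left(z \right)} = -2 + 0 = -2$)
$L{\left(C \right)} = 4 C^{2}$ ($L{\left(C \right)} = 0 \left(-2\right) C + \left(C + C\right) \left(C + C\right) = 0 C + 2 C 2 C = 0 + 4 C^{2} = 4 C^{2}$)
$\left(X + L{\left(K{\left(1,-1 \right)} \right)}\right)^{2} = \left(1245 + 4 \cdot 1^{2}\right)^{2} = \left(1245 + 4 \cdot 1\right)^{2} = \left(1245 + 4\right)^{2} = 1249^{2} = 1560001$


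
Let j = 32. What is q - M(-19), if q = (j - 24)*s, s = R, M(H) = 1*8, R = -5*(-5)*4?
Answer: 792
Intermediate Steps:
R = 100 (R = 25*4 = 100)
M(H) = 8
s = 100
q = 800 (q = (32 - 24)*100 = 8*100 = 800)
q - M(-19) = 800 - 1*8 = 800 - 8 = 792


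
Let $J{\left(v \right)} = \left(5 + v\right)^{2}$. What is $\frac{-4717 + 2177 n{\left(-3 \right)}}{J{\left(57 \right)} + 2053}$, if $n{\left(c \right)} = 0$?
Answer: $- \frac{4717}{5897} \approx -0.7999$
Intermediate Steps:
$\frac{-4717 + 2177 n{\left(-3 \right)}}{J{\left(57 \right)} + 2053} = \frac{-4717 + 2177 \cdot 0}{\left(5 + 57\right)^{2} + 2053} = \frac{-4717 + 0}{62^{2} + 2053} = - \frac{4717}{3844 + 2053} = - \frac{4717}{5897}$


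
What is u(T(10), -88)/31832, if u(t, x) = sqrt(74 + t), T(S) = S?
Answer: sqrt(21)/15916 ≈ 0.00028792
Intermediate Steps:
u(T(10), -88)/31832 = sqrt(74 + 10)/31832 = sqrt(84)*(1/31832) = (2*sqrt(21))*(1/31832) = sqrt(21)/15916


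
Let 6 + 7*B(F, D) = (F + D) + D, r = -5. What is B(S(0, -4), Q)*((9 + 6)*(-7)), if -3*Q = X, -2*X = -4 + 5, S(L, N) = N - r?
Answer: 70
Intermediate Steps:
S(L, N) = 5 + N (S(L, N) = N - 1*(-5) = N + 5 = 5 + N)
X = -½ (X = -(-4 + 5)/2 = -½*1 = -½ ≈ -0.50000)
Q = ⅙ (Q = -⅓*(-½) = ⅙ ≈ 0.16667)
B(F, D) = -6/7 + F/7 + 2*D/7 (B(F, D) = -6/7 + ((F + D) + D)/7 = -6/7 + ((D + F) + D)/7 = -6/7 + (F + 2*D)/7 = -6/7 + (F/7 + 2*D/7) = -6/7 + F/7 + 2*D/7)
B(S(0, -4), Q)*((9 + 6)*(-7)) = (-6/7 + (5 - 4)/7 + (2/7)*(⅙))*((9 + 6)*(-7)) = (-6/7 + (⅐)*1 + 1/21)*(15*(-7)) = (-6/7 + ⅐ + 1/21)*(-105) = -⅔*(-105) = 70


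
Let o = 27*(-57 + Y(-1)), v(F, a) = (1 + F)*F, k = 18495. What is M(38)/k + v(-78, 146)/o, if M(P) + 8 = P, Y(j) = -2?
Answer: -274156/72747 ≈ -3.7686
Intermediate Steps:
v(F, a) = F*(1 + F)
M(P) = -8 + P
o = -1593 (o = 27*(-57 - 2) = 27*(-59) = -1593)
M(38)/k + v(-78, 146)/o = (-8 + 38)/18495 - 78*(1 - 78)/(-1593) = 30*(1/18495) - 78*(-77)*(-1/1593) = 2/1233 + 6006*(-1/1593) = 2/1233 - 2002/531 = -274156/72747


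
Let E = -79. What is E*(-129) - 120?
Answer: 10071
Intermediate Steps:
E*(-129) - 120 = -79*(-129) - 120 = 10191 - 120 = 10071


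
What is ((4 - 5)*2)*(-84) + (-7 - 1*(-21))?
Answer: 182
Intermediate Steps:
((4 - 5)*2)*(-84) + (-7 - 1*(-21)) = -1*2*(-84) + (-7 + 21) = -2*(-84) + 14 = 168 + 14 = 182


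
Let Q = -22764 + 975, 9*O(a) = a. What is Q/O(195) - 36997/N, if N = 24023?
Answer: -1572716246/1561495 ≈ -1007.2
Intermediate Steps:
O(a) = a/9
Q = -21789
Q/O(195) - 36997/N = -21789/((⅑)*195) - 36997/24023 = -21789/65/3 - 36997*1/24023 = -21789*3/65 - 36997/24023 = -65367/65 - 36997/24023 = -1572716246/1561495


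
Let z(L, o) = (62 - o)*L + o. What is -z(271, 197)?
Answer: 36388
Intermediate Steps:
z(L, o) = o + L*(62 - o) (z(L, o) = L*(62 - o) + o = o + L*(62 - o))
-z(271, 197) = -(197 + 62*271 - 1*271*197) = -(197 + 16802 - 53387) = -1*(-36388) = 36388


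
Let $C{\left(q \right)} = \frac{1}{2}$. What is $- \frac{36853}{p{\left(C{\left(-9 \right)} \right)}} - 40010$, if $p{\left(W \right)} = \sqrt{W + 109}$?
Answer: $-40010 - \frac{36853 \sqrt{438}}{219} \approx -43532.0$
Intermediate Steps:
$C{\left(q \right)} = \frac{1}{2}$
$p{\left(W \right)} = \sqrt{109 + W}$
$- \frac{36853}{p{\left(C{\left(-9 \right)} \right)}} - 40010 = - \frac{36853}{\sqrt{109 + \frac{1}{2}}} - 40010 = - \frac{36853}{\sqrt{\frac{219}{2}}} - 40010 = - \frac{36853}{\frac{1}{2} \sqrt{438}} - 40010 = - 36853 \frac{\sqrt{438}}{219} - 40010 = - \frac{36853 \sqrt{438}}{219} - 40010 = -40010 - \frac{36853 \sqrt{438}}{219}$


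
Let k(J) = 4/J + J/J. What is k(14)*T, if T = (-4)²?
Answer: 144/7 ≈ 20.571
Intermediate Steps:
k(J) = 1 + 4/J (k(J) = 4/J + 1 = 1 + 4/J)
T = 16
k(14)*T = ((4 + 14)/14)*16 = ((1/14)*18)*16 = (9/7)*16 = 144/7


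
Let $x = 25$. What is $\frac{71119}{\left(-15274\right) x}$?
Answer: $- \frac{71119}{381850} \approx -0.18625$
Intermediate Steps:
$\frac{71119}{\left(-15274\right) x} = \frac{71119}{\left(-15274\right) 25} = \frac{71119}{-381850} = 71119 \left(- \frac{1}{381850}\right) = - \frac{71119}{381850}$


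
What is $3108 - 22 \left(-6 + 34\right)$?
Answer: $2492$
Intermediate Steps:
$3108 - 22 \left(-6 + 34\right) = 3108 - 616 = 2492$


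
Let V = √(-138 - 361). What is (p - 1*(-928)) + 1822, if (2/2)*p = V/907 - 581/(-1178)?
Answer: 3240081/1178 + I*√499/907 ≈ 2750.5 + 0.024629*I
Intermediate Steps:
V = I*√499 (V = √(-499) = I*√499 ≈ 22.338*I)
p = 581/1178 + I*√499/907 (p = (I*√499)/907 - 581/(-1178) = (I*√499)*(1/907) - 581*(-1/1178) = I*√499/907 + 581/1178 = 581/1178 + I*√499/907 ≈ 0.49321 + 0.024629*I)
(p - 1*(-928)) + 1822 = ((581/1178 + I*√499/907) - 1*(-928)) + 1822 = ((581/1178 + I*√499/907) + 928) + 1822 = (1093765/1178 + I*√499/907) + 1822 = 3240081/1178 + I*√499/907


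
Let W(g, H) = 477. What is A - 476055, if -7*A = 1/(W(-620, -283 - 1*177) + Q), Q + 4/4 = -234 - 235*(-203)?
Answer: -159777863596/335629 ≈ -4.7606e+5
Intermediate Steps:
Q = 47470 (Q = -1 + (-234 - 235*(-203)) = -1 + (-234 + 47705) = -1 + 47471 = 47470)
A = -1/335629 (A = -1/(7*(477 + 47470)) = -⅐/47947 = -⅐*1/47947 = -1/335629 ≈ -2.9795e-6)
A - 476055 = -1/335629 - 476055 = -159777863596/335629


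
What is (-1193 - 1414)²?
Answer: 6796449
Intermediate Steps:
(-1193 - 1414)² = (-2607)² = 6796449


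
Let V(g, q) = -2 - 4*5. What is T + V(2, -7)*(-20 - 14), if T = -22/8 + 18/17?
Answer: 50749/68 ≈ 746.31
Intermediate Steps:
V(g, q) = -22 (V(g, q) = -2 - 20 = -22)
T = -115/68 (T = -22*1/8 + 18*(1/17) = -11/4 + 18/17 = -115/68 ≈ -1.6912)
T + V(2, -7)*(-20 - 14) = -115/68 - 22*(-20 - 14) = -115/68 - 22*(-34) = -115/68 + 748 = 50749/68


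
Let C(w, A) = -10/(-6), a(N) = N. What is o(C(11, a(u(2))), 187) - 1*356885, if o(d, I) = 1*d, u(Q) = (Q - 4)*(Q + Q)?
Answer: -1070650/3 ≈ -3.5688e+5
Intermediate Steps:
u(Q) = 2*Q*(-4 + Q) (u(Q) = (-4 + Q)*(2*Q) = 2*Q*(-4 + Q))
C(w, A) = 5/3 (C(w, A) = -10*(-1/6) = 5/3)
o(d, I) = d
o(C(11, a(u(2))), 187) - 1*356885 = 5/3 - 1*356885 = 5/3 - 356885 = -1070650/3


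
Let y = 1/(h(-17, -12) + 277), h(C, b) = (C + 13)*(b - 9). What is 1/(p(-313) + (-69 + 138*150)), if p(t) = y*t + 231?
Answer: 361/7530869 ≈ 4.7936e-5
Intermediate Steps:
h(C, b) = (-9 + b)*(13 + C) (h(C, b) = (13 + C)*(-9 + b) = (-9 + b)*(13 + C))
y = 1/361 (y = 1/((-117 - 9*(-17) + 13*(-12) - 17*(-12)) + 277) = 1/((-117 + 153 - 156 + 204) + 277) = 1/(84 + 277) = 1/361 ≈ 0.0027701)
p(t) = 231 + t/361 (p(t) = t/361 + 231 = 231 + t/361)
1/(p(-313) + (-69 + 138*150)) = 1/((231 + (1/361)*(-313)) + (-69 + 138*150)) = 1/((231 - 313/361) + (-69 + 20700)) = 1/(83078/361 + 20631) = 1/(7530869/361) = 361/7530869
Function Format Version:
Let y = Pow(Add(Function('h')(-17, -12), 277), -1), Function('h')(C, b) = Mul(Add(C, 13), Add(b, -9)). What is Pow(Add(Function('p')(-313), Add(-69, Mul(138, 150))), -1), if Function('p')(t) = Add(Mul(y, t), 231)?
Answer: Rational(361, 7530869) ≈ 4.7936e-5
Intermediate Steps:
Function('h')(C, b) = Mul(Add(-9, b), Add(13, C)) (Function('h')(C, b) = Mul(Add(13, C), Add(-9, b)) = Mul(Add(-9, b), Add(13, C)))
y = Rational(1, 361) (y = Pow(Add(Add(-117, Mul(-9, -17), Mul(13, -12), Mul(-17, -12)), 277), -1) = Pow(Add(Add(-117, 153, -156, 204), 277), -1) = Pow(Add(84, 277), -1) = Pow(361, -1) = Rational(1, 361) ≈ 0.0027701)
Function('p')(t) = Add(231, Mul(Rational(1, 361), t)) (Function('p')(t) = Add(Mul(Rational(1, 361), t), 231) = Add(231, Mul(Rational(1, 361), t)))
Pow(Add(Function('p')(-313), Add(-69, Mul(138, 150))), -1) = Pow(Add(Add(231, Mul(Rational(1, 361), -313)), Add(-69, Mul(138, 150))), -1) = Pow(Add(Add(231, Rational(-313, 361)), Add(-69, 20700)), -1) = Pow(Add(Rational(83078, 361), 20631), -1) = Pow(Rational(7530869, 361), -1) = Rational(361, 7530869)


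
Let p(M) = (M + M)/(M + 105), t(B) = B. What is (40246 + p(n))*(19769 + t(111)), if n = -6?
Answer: 26402906320/33 ≈ 8.0009e+8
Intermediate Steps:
p(M) = 2*M/(105 + M) (p(M) = (2*M)/(105 + M) = 2*M/(105 + M))
(40246 + p(n))*(19769 + t(111)) = (40246 + 2*(-6)/(105 - 6))*(19769 + 111) = (40246 + 2*(-6)/99)*19880 = (40246 + 2*(-6)*(1/99))*19880 = (40246 - 4/33)*19880 = (1328114/33)*19880 = 26402906320/33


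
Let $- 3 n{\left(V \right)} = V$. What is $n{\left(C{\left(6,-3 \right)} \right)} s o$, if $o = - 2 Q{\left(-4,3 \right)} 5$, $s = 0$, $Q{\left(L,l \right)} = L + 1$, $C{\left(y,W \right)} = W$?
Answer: $0$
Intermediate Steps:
$n{\left(V \right)} = - \frac{V}{3}$
$Q{\left(L,l \right)} = 1 + L$
$o = 30$ ($o = - 2 \left(1 - 4\right) 5 = \left(-2\right) \left(-3\right) 5 = 6 \cdot 5 = 30$)
$n{\left(C{\left(6,-3 \right)} \right)} s o = \left(- \frac{1}{3}\right) \left(-3\right) 0 \cdot 30 = 1 \cdot 0 \cdot 30 = 0 \cdot 30 = 0$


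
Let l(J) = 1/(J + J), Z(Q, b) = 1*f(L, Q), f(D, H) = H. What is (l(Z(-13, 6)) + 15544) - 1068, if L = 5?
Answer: 376375/26 ≈ 14476.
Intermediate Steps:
Z(Q, b) = Q (Z(Q, b) = 1*Q = Q)
l(J) = 1/(2*J)
(l(Z(-13, 6)) + 15544) - 1068 = ((½)/(-13) + 15544) - 1068 = ((½)*(-1/13) + 15544) - 1068 = (-1/26 + 15544) - 1068 = 404143/26 - 1068 = 376375/26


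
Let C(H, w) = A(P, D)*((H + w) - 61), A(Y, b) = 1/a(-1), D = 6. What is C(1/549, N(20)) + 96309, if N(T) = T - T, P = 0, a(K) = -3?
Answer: 158654411/1647 ≈ 96329.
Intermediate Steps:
A(Y, b) = -⅓ (A(Y, b) = 1/(-3) = -⅓)
N(T) = 0
C(H, w) = 61/3 - H/3 - w/3 (C(H, w) = -((H + w) - 61)/3 = -(-61 + H + w)/3 = 61/3 - H/3 - w/3)
C(1/549, N(20)) + 96309 = (61/3 - ⅓/549 - ⅓*0) + 96309 = (61/3 - ⅓*1/549 + 0) + 96309 = (61/3 - 1/1647 + 0) + 96309 = 33488/1647 + 96309 = 158654411/1647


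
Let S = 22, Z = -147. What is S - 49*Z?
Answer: 7225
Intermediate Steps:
S - 49*Z = 22 - 49*(-147) = 22 + 7203 = 7225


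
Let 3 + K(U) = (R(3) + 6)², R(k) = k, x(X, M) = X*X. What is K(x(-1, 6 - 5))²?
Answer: 6084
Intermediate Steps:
x(X, M) = X²
K(U) = 78 (K(U) = -3 + (3 + 6)² = -3 + 9² = -3 + 81 = 78)
K(x(-1, 6 - 5))² = 78² = 6084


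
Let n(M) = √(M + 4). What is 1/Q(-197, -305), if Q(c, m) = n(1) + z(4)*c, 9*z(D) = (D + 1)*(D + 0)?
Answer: -7092/3104639 - 81*√5/15523195 ≈ -0.0022960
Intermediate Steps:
n(M) = √(4 + M)
z(D) = D*(1 + D)/9 (z(D) = ((D + 1)*(D + 0))/9 = ((1 + D)*D)/9 = (D*(1 + D))/9 = D*(1 + D)/9)
Q(c, m) = √5 + 20*c/9 (Q(c, m) = √(4 + 1) + ((⅑)*4*(1 + 4))*c = √5 + ((⅑)*4*5)*c = √5 + 20*c/9)
1/Q(-197, -305) = 1/(√5 + (20/9)*(-197)) = 1/(√5 - 3940/9) = 1/(-3940/9 + √5)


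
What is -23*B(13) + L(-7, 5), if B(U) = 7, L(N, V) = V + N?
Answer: -163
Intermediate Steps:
L(N, V) = N + V
-23*B(13) + L(-7, 5) = -23*7 + (-7 + 5) = -161 - 2 = -163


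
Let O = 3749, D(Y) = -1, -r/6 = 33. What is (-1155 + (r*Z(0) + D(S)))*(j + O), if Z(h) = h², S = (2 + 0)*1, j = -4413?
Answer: 767584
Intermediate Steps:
r = -198 (r = -6*33 = -198)
S = 2 (S = 2*1 = 2)
(-1155 + (r*Z(0) + D(S)))*(j + O) = (-1155 + (-198*0² - 1))*(-4413 + 3749) = (-1155 + (-198*0 - 1))*(-664) = (-1155 + (0 - 1))*(-664) = (-1155 - 1)*(-664) = -1156*(-664) = 767584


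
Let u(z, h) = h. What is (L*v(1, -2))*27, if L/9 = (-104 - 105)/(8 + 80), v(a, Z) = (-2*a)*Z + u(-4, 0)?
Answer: -4617/2 ≈ -2308.5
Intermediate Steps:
v(a, Z) = -2*Z*a (v(a, Z) = (-2*a)*Z + 0 = -2*Z*a + 0 = -2*Z*a)
L = -171/8 (L = 9*((-104 - 105)/(8 + 80)) = 9*(-209/88) = 9*(-209*1/88) = 9*(-19/8) = -171/8 ≈ -21.375)
(L*v(1, -2))*27 = -(-171)*(-2)/4*27 = -171/8*4*27 = -171/2*27 = -4617/2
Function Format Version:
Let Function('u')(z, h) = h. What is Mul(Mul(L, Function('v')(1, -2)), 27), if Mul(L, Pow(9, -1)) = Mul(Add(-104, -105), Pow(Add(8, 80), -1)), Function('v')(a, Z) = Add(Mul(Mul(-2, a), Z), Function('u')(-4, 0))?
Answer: Rational(-4617, 2) ≈ -2308.5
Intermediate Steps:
Function('v')(a, Z) = Mul(-2, Z, a) (Function('v')(a, Z) = Add(Mul(Mul(-2, a), Z), 0) = Add(Mul(-2, Z, a), 0) = Mul(-2, Z, a))
L = Rational(-171, 8) (L = Mul(9, Mul(Add(-104, -105), Pow(Add(8, 80), -1))) = Mul(9, Mul(-209, Pow(88, -1))) = Mul(9, Mul(-209, Rational(1, 88))) = Mul(9, Rational(-19, 8)) = Rational(-171, 8) ≈ -21.375)
Mul(Mul(L, Function('v')(1, -2)), 27) = Mul(Mul(Rational(-171, 8), Mul(-2, -2, 1)), 27) = Mul(Mul(Rational(-171, 8), 4), 27) = Mul(Rational(-171, 2), 27) = Rational(-4617, 2)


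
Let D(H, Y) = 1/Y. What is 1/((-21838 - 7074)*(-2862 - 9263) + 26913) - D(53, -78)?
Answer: 350584991/27345623214 ≈ 0.012821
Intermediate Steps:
1/((-21838 - 7074)*(-2862 - 9263) + 26913) - D(53, -78) = 1/((-21838 - 7074)*(-2862 - 9263) + 26913) - 1/(-78) = 1/(-28912*(-12125) + 26913) - 1*(-1/78) = 1/(350558000 + 26913) + 1/78 = 1/350584913 + 1/78 = 350584991/27345623214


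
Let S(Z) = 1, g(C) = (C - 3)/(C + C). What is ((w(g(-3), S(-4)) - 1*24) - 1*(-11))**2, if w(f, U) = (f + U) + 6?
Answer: 25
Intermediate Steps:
g(C) = (-3 + C)/(2*C) (g(C) = (-3 + C)/((2*C)) = (-3 + C)*(1/(2*C)) = (-3 + C)/(2*C))
w(f, U) = 6 + U + f (w(f, U) = (U + f) + 6 = 6 + U + f)
((w(g(-3), S(-4)) - 1*24) - 1*(-11))**2 = (((6 + 1 + (1/2)*(-3 - 3)/(-3)) - 1*24) - 1*(-11))**2 = (((6 + 1 + (1/2)*(-1/3)*(-6)) - 24) + 11)**2 = (((6 + 1 + 1) - 24) + 11)**2 = ((8 - 24) + 11)**2 = (-16 + 11)**2 = (-5)**2 = 25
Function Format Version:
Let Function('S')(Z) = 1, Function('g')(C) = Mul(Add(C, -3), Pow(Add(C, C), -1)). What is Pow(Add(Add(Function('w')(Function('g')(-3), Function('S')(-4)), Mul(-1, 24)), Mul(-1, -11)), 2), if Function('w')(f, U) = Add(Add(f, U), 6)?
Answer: 25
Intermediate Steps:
Function('g')(C) = Mul(Rational(1, 2), Pow(C, -1), Add(-3, C)) (Function('g')(C) = Mul(Add(-3, C), Pow(Mul(2, C), -1)) = Mul(Add(-3, C), Mul(Rational(1, 2), Pow(C, -1))) = Mul(Rational(1, 2), Pow(C, -1), Add(-3, C)))
Function('w')(f, U) = Add(6, U, f) (Function('w')(f, U) = Add(Add(U, f), 6) = Add(6, U, f))
Pow(Add(Add(Function('w')(Function('g')(-3), Function('S')(-4)), Mul(-1, 24)), Mul(-1, -11)), 2) = Pow(Add(Add(Add(6, 1, Mul(Rational(1, 2), Pow(-3, -1), Add(-3, -3))), Mul(-1, 24)), Mul(-1, -11)), 2) = Pow(Add(Add(Add(6, 1, Mul(Rational(1, 2), Rational(-1, 3), -6)), -24), 11), 2) = Pow(Add(Add(Add(6, 1, 1), -24), 11), 2) = Pow(Add(Add(8, -24), 11), 2) = Pow(Add(-16, 11), 2) = Pow(-5, 2) = 25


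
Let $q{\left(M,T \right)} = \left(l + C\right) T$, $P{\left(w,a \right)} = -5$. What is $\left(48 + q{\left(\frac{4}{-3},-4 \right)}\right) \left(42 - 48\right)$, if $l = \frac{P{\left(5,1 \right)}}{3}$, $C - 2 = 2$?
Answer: $-232$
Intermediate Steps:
$C = 4$ ($C = 2 + 2 = 4$)
$l = - \frac{5}{3} \approx -1.6667$
$q{\left(M,T \right)} = \frac{7 T}{3}$ ($q{\left(M,T \right)} = \left(- \frac{5}{3} + 4\right) T = \frac{7 T}{3}$)
$\left(48 + q{\left(\frac{4}{-3},-4 \right)}\right) \left(42 - 48\right) = \left(48 + \frac{7}{3} \left(-4\right)\right) \left(42 - 48\right) = \left(48 - \frac{28}{3}\right) \left(-6\right) = \frac{116}{3} \left(-6\right) = -232$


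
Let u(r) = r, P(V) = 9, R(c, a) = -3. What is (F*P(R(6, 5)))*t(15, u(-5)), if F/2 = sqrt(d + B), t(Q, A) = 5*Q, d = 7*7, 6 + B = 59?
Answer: 1350*sqrt(102) ≈ 13634.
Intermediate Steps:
B = 53 (B = -6 + 59 = 53)
d = 49
F = 2*sqrt(102) (F = 2*sqrt(49 + 53) = 2*sqrt(102) ≈ 20.199)
(F*P(R(6, 5)))*t(15, u(-5)) = ((2*sqrt(102))*9)*(5*15) = (18*sqrt(102))*75 = 1350*sqrt(102)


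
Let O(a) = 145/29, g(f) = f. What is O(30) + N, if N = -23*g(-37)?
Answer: 856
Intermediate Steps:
O(a) = 5 (O(a) = 145*(1/29) = 5)
N = 851 (N = -23*(-37) = 851)
O(30) + N = 5 + 851 = 856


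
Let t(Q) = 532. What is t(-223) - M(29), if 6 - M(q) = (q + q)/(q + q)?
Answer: 527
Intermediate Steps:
M(q) = 5 (M(q) = 6 - (q + q)/(q + q) = 6 - 2*q/(2*q) = 6 - 2*q*1/(2*q) = 6 - 1*1 = 6 - 1 = 5)
t(-223) - M(29) = 532 - 1*5 = 532 - 5 = 527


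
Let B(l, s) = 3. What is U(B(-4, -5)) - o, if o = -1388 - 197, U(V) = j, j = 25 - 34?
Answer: 1576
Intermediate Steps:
j = -9
U(V) = -9
o = -1585
U(B(-4, -5)) - o = -9 - 1*(-1585) = -9 + 1585 = 1576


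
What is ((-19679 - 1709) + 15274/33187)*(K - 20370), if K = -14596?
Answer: 3545493866916/4741 ≈ 7.4784e+8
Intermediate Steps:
((-19679 - 1709) + 15274/33187)*(K - 20370) = ((-19679 - 1709) + 15274/33187)*(-14596 - 20370) = (-21388 + 15274*(1/33187))*(-34966) = (-21388 + 2182/4741)*(-34966) = -101398326/4741*(-34966) = 3545493866916/4741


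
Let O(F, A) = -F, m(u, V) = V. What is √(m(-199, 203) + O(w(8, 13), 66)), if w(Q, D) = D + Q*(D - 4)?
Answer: √118 ≈ 10.863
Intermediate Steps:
w(Q, D) = D + Q*(-4 + D)
√(m(-199, 203) + O(w(8, 13), 66)) = √(203 - (13 - 4*8 + 13*8)) = √(203 - (13 - 32 + 104)) = √(203 - 1*85) = √(203 - 85) = √118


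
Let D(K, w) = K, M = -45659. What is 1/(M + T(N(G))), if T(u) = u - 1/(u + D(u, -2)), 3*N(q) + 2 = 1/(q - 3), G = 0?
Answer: -126/5753051 ≈ -2.1901e-5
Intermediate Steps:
N(q) = -⅔ + 1/(3*(-3 + q)) (N(q) = -⅔ + 1/(3*(q - 3)) = -⅔ + 1/(3*(-3 + q)))
T(u) = u - 1/(2*u) (T(u) = u - 1/(u + u) = u - 1/(2*u))
1/(M + T(N(G))) = 1/(-45659 + ((7 - 2*0)/(3*(-3 + 0)) - 3*(-3 + 0)/(7 - 2*0)/2)) = 1/(-45659 + ((⅓)*(7 + 0)/(-3) - (-9/(7 + 0))/2)) = 1/(-45659 + ((⅓)*(-⅓)*7 - 1/(2*((⅓)*(-⅓)*7)))) = 1/(-45659 + (-7/9 - 1/(2*(-7/9)))) = 1/(-45659 + (-7/9 - ½*(-9/7))) = 1/(-45659 + (-7/9 + 9/14)) = 1/(-45659 - 17/126) = 1/(-5753051/126) = -126/5753051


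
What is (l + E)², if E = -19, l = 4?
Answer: 225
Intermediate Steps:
(l + E)² = (4 - 19)² = (-15)² = 225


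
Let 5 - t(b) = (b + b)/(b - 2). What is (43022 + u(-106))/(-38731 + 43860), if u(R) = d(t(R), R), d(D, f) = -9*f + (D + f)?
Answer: 1184572/138483 ≈ 8.5539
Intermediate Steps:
t(b) = 5 - 2*b/(-2 + b) (t(b) = 5 - (b + b)/(b - 2) = 5 - 2*b/(-2 + b))
d(D, f) = D - 8*f
u(R) = -8*R + (-10 + 3*R)/(-2 + R) (u(R) = (-10 + 3*R)/(-2 + R) - 8*R = -8*R + (-10 + 3*R)/(-2 + R))
(43022 + u(-106))/(-38731 + 43860) = (43022 + (-10 - 8*(-106)² + 19*(-106))/(-2 - 106))/(-38731 + 43860) = (43022 + (-10 - 8*11236 - 2014)/(-108))/5129 = (43022 - (-10 - 89888 - 2014)/108)*(1/5129) = (43022 - 1/108*(-91912))*(1/5129) = (43022 + 22978/27)*(1/5129) = (1184572/27)*(1/5129) = 1184572/138483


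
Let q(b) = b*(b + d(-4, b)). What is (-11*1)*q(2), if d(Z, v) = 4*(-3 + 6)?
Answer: -308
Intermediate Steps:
d(Z, v) = 12 (d(Z, v) = 4*3 = 12)
q(b) = b*(12 + b) (q(b) = b*(b + 12) = b*(12 + b))
(-11*1)*q(2) = (-11*1)*(2*(12 + 2)) = -22*14 = -11*28 = -308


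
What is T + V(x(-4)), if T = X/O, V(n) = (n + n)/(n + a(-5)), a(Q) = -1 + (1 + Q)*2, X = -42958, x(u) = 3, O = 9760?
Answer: -26359/4880 ≈ -5.4014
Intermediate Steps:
a(Q) = 1 + 2*Q (a(Q) = -1 + (2 + 2*Q) = 1 + 2*Q)
V(n) = 2*n/(-9 + n) (V(n) = (n + n)/(n + (1 + 2*(-5))) = (2*n)/(n + (1 - 10)) = (2*n)/(n - 9) = (2*n)/(-9 + n) = 2*n/(-9 + n))
T = -21479/4880 (T = -42958/9760 = -42958*1/9760 = -21479/4880 ≈ -4.4014)
T + V(x(-4)) = -21479/4880 + 2*3/(-9 + 3) = -21479/4880 + 2*3/(-6) = -21479/4880 + 2*3*(-⅙) = -21479/4880 - 1 = -26359/4880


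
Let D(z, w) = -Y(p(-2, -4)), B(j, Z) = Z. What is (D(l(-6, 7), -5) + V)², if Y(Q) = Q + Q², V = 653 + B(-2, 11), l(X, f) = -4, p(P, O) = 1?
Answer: 438244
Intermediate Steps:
V = 664 (V = 653 + 11 = 664)
D(z, w) = -2 (D(z, w) = -(1 + 1) = -2)
(D(l(-6, 7), -5) + V)² = (-2 + 664)² = 662² = 438244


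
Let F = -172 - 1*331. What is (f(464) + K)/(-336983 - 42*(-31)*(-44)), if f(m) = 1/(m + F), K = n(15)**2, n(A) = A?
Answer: -8774/15376569 ≈ -0.00057061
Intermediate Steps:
F = -503 (F = -172 - 331 = -503)
K = 225 (K = 15**2 = 225)
f(m) = 1/(-503 + m) (f(m) = 1/(m - 503) = 1/(-503 + m))
(f(464) + K)/(-336983 - 42*(-31)*(-44)) = (1/(-503 + 464) + 225)/(-336983 - 42*(-31)*(-44)) = (1/(-39) + 225)/(-336983 + 1302*(-44)) = (-1/39 + 225)/(-336983 - 57288) = (8774/39)/(-394271) = (8774/39)*(-1/394271) = -8774/15376569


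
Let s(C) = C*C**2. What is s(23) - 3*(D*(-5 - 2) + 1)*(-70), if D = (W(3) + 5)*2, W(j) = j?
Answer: -11143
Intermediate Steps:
s(C) = C**3
D = 16 (D = (3 + 5)*2 = 8*2 = 16)
s(23) - 3*(D*(-5 - 2) + 1)*(-70) = 23**3 - 3*(16*(-5 - 2) + 1)*(-70) = 12167 - 3*(16*(-7) + 1)*(-70) = 12167 - 3*(-112 + 1)*(-70) = 12167 - 3*(-111)*(-70) = 12167 + 333*(-70) = 12167 - 23310 = -11143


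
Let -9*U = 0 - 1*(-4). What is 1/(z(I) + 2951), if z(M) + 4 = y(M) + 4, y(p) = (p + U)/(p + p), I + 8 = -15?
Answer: 414/1221925 ≈ 0.00033881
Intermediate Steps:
U = -4/9 (U = -(0 - 1*(-4))/9 = -(0 + 4)/9 = -⅑*4 = -4/9 ≈ -0.44444)
I = -23 (I = -8 - 15 = -23)
y(p) = (-4/9 + p)/(2*p) (y(p) = (p - 4/9)/(p + p) = (-4/9 + p)/((2*p)) = (-4/9 + p)*(1/(2*p)) = (-4/9 + p)/(2*p))
z(M) = (-4 + 9*M)/(18*M) (z(M) = -4 + ((-4 + 9*M)/(18*M) + 4) = -4 + (4 + (-4 + 9*M)/(18*M)) = (-4 + 9*M)/(18*M))
1/(z(I) + 2951) = 1/((1/18)*(-4 + 9*(-23))/(-23) + 2951) = 1/((1/18)*(-1/23)*(-4 - 207) + 2951) = 1/((1/18)*(-1/23)*(-211) + 2951) = 1/(211/414 + 2951) = 1/(1221925/414) = 414/1221925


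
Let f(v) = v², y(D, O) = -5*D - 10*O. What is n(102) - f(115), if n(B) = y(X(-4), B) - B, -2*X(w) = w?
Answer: -14357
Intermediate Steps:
X(w) = -w/2
y(D, O) = -10*O - 5*D
n(B) = -10 - 11*B (n(B) = (-10*B - (-5)*(-4)/2) - B = (-10*B - 5*2) - B = (-10*B - 10) - B = (-10 - 10*B) - B = -10 - 11*B)
n(102) - f(115) = (-10 - 11*102) - 1*115² = (-10 - 1122) - 1*13225 = -1132 - 13225 = -14357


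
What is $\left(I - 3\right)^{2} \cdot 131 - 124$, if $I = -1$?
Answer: $1972$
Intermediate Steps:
$\left(I - 3\right)^{2} \cdot 131 - 124 = \left(-1 - 3\right)^{2} \cdot 131 - 124 = \left(-4\right)^{2} \cdot 131 - 124 = 16 \cdot 131 - 124 = 2096 - 124 = 1972$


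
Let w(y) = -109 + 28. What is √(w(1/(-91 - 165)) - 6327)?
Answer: 6*I*√178 ≈ 80.05*I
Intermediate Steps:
w(y) = -81
√(w(1/(-91 - 165)) - 6327) = √(-81 - 6327) = √(-6408) = 6*I*√178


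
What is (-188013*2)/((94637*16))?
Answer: -188013/757096 ≈ -0.24833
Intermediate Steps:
(-188013*2)/((94637*16)) = -376026/1514192 = -376026*1/1514192 = -188013/757096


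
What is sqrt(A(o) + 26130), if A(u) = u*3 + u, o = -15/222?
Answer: 20*sqrt(89429)/37 ≈ 161.65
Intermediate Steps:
o = -5/74 (o = -15*1/222 = -5/74 ≈ -0.067568)
A(u) = 4*u (A(u) = 3*u + u = 4*u)
sqrt(A(o) + 26130) = sqrt(4*(-5/74) + 26130) = sqrt(-10/37 + 26130) = sqrt(966800/37) = 20*sqrt(89429)/37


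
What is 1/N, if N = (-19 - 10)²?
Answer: 1/841 ≈ 0.0011891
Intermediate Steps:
N = 841 (N = (-29)² = 841)
1/N = 1/841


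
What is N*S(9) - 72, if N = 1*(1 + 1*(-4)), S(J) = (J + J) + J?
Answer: -153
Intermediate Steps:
S(J) = 3*J (S(J) = 2*J + J = 3*J)
N = -3 (N = 1*(1 - 4) = 1*(-3) = -3)
N*S(9) - 72 = -9*9 - 72 = -3*27 - 72 = -81 - 72 = -153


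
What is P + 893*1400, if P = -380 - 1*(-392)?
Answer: 1250212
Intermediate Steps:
P = 12 (P = -380 + 392 = 12)
P + 893*1400 = 12 + 893*1400 = 12 + 1250200 = 1250212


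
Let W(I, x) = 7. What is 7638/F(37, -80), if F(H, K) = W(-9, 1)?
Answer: 7638/7 ≈ 1091.1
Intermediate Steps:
F(H, K) = 7
7638/F(37, -80) = 7638/7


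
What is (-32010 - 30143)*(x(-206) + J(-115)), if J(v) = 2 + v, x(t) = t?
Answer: 19826807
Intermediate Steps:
(-32010 - 30143)*(x(-206) + J(-115)) = (-32010 - 30143)*(-206 + (2 - 115)) = -62153*(-206 - 113) = -62153*(-319) = 19826807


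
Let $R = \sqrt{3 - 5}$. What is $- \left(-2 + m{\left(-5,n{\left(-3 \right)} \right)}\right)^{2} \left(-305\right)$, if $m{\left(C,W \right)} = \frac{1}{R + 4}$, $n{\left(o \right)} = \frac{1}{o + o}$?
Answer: $\frac{305 \left(- 41 i + 28 \sqrt{2}\right)}{2 \left(- 7 i + 4 \sqrt{2}\right)} \approx 962.07 + 85.202 i$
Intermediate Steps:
$R = i \sqrt{2}$ ($R = \sqrt{-2} = i \sqrt{2} \approx 1.4142 i$)
$n{\left(o \right)} = \frac{1}{2 o}$
$m{\left(C,W \right)} = \frac{1}{4 + i \sqrt{2}}$ ($m{\left(C,W \right)} = \frac{1}{i \sqrt{2} + 4} = \frac{1}{4 + i \sqrt{2}}$)
$- \left(-2 + m{\left(-5,n{\left(-3 \right)} \right)}\right)^{2} \left(-305\right) = - \left(-2 + \left(\frac{2}{9} - \frac{i \sqrt{2}}{18}\right)\right)^{2} \left(-305\right) = - \left(- \frac{16}{9} - \frac{i \sqrt{2}}{18}\right)^{2} \left(-305\right) = - \left(-305\right) \left(- \frac{16}{9} - \frac{i \sqrt{2}}{18}\right)^{2} = 305 \left(- \frac{16}{9} - \frac{i \sqrt{2}}{18}\right)^{2}$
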